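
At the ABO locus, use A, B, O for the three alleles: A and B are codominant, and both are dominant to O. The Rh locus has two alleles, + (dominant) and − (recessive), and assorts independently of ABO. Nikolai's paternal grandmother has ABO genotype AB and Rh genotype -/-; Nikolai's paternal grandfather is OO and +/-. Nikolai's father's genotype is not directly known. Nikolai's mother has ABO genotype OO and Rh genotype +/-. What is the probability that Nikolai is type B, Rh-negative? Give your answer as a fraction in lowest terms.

Nikolai's father's ABO genotype from AB × OO: 1/2 AO, 1/2 BO.
Crossing each possibility with the mother OO and summing P(type B): 1/2·0 + 1/2·1/2 = 1/4.
Similarly for Rh via the father's Rh distribution: P(Rh-) = 3/8.
Independent loci: 1/4 × 3/8 = 3/32.

3/32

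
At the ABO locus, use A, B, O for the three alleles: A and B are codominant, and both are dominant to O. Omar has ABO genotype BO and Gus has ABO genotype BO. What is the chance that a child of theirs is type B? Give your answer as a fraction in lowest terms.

3/4

ABO cross BO × BO → offspring phenotypes: 1/4 O, 3/4 B.
So P(type B) = 3/4.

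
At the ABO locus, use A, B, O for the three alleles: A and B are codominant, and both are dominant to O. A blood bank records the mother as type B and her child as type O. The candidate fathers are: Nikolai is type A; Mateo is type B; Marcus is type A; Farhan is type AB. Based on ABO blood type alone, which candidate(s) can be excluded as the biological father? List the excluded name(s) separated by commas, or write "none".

A candidate is excluded only if no genotype consistent with his phenotype could produce a type O child with a type B mother.
Farhan (type AB): no genotype consistent with that phenotype can produce a type-O child with a type-B mother.

Farhan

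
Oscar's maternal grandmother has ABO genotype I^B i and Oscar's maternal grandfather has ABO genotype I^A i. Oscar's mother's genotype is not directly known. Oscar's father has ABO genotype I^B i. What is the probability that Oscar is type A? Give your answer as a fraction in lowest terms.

1/8

Oscar's mother's ABO genotype from I^B i × I^A i: 1/4 I^A I^B, 1/4 I^A i, 1/4 I^B i, 1/4 i i.
Crossing each possibility with the father I^B i and summing P(type A): 1/4·1/4 + 1/4·1/4 + 1/4·0 + 1/4·0 = 1/8.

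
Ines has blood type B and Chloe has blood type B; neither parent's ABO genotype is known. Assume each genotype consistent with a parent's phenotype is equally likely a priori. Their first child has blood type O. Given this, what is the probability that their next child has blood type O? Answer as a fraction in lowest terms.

1/4

Possible genotypes: Ines ∈ {BB, BO}; Chloe ∈ {BB, BO}.
Weight each parental genotype pair by prior × P(type-O child):
  BO × BO: posterior weight 1; P(next child type O) = 1/4.
Weighted sum = 1/4.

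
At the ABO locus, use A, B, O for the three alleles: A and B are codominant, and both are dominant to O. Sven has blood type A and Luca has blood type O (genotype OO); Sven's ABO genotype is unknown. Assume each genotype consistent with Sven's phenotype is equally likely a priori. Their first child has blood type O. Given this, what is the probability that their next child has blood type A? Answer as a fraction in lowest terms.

Possible genotypes: Sven ∈ {AA, AO}; Luca ∈ {OO}.
Weight each parental genotype pair by prior × P(type-O child):
  AO × OO: posterior weight 1; P(next child type A) = 1/2.
Weighted sum = 1/2.

1/2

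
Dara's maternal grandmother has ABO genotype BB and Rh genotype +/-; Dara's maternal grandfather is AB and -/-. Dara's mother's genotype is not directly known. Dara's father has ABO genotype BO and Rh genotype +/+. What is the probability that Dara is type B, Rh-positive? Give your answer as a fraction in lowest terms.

Dara's mother's ABO genotype from BB × AB: 1/2 AB, 1/2 BB.
Crossing each possibility with the father BO and summing P(type B): 1/2·1/2 + 1/2·1 = 3/4.
Similarly for Rh via the mother's Rh distribution: P(Rh+) = 1.
Independent loci: 3/4 × 1 = 3/4.

3/4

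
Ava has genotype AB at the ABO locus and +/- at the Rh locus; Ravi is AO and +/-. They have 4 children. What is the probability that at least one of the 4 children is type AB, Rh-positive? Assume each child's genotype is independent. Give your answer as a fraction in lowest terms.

36975/65536

ABO cross AB × AO → 1/2 A, 1/4 B, 1/4 AB.
Rh cross +/- × +/- → 3/4 Rh+, 1/4 Rh-; so P(type AB, Rh-positive) = 1/4 × 3/4 = 3/16 per child.
P(none) = (13/16)^4 = 28561/65536; P(at least one) = 1 − 28561/65536 = 36975/65536.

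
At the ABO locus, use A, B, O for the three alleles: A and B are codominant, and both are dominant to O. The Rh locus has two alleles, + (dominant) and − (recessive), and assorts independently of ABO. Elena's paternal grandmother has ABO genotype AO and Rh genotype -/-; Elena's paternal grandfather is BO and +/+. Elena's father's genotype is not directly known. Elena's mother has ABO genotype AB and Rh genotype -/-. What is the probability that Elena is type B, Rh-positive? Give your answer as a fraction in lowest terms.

3/16

Elena's father's ABO genotype from AO × BO: 1/4 AB, 1/4 AO, 1/4 BO, 1/4 OO.
Crossing each possibility with the mother AB and summing P(type B): 1/4·1/4 + 1/4·1/4 + 1/4·1/2 + 1/4·1/2 = 3/8.
Similarly for Rh via the father's Rh distribution: P(Rh+) = 1/2.
Independent loci: 3/8 × 1/2 = 3/16.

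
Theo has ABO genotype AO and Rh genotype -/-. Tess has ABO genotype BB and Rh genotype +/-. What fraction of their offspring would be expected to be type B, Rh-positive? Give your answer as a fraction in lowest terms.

1/4

ABO cross AO × BB → offspring phenotypes: 1/2 B, 1/2 AB.
Rh cross -/- × +/- → 1/2 Rh+, 1/2 Rh-.
Independent loci: P(type B, Rh-positive) = 1/2 × 1/2 = 1/4.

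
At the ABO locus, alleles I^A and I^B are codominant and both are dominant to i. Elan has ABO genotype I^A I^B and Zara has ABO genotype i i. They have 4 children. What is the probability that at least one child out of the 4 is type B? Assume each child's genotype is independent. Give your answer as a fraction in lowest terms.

ABO cross I^A I^B × i i → 1/2 A, 1/2 B.
So P(type B) = 1/2 per child.
P(none) = (1/2)^4 = 1/16; P(at least one) = 1 − 1/16 = 15/16.

15/16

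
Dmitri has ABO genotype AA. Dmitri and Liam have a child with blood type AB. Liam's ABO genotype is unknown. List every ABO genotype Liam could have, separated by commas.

AB, BB, BO

For each candidate genotype of Liam, check whether crossing it with AA can produce every observed child phenotype.
  AA → possible child types {A} ✗
  AB → possible child types {A, AB} ✓
  AO → possible child types {A} ✗
  BB → possible child types {AB} ✓
  BO → possible child types {A, AB} ✓
  OO → possible child types {A} ✗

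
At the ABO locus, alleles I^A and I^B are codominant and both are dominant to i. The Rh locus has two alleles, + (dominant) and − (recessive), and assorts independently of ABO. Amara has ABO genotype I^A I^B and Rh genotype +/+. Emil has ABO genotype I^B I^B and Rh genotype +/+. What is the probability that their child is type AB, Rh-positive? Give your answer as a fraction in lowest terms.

1/2

ABO cross I^A I^B × I^B I^B → offspring phenotypes: 1/2 B, 1/2 AB.
Rh cross +/+ × +/+ → 1 Rh+.
Independent loci: P(type AB, Rh-positive) = 1/2 × 1 = 1/2.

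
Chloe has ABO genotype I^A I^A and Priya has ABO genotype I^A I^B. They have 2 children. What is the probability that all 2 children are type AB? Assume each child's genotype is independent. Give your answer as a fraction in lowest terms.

ABO cross I^A I^A × I^A I^B → 1/2 A, 1/2 AB.
So P(type AB) = 1/2 per child.
All 2 independent: (1/2)^2 = 1/4.

1/4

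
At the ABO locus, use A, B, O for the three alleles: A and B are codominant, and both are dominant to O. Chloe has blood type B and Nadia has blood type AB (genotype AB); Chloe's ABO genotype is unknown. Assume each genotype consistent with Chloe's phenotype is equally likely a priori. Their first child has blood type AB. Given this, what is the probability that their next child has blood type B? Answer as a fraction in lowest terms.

1/2

Possible genotypes: Chloe ∈ {BB, BO}; Nadia ∈ {AB}.
Weight each parental genotype pair by prior × P(type-AB child):
  BB × AB: posterior weight 2/3; P(next child type B) = 1/2.
  BO × AB: posterior weight 1/3; P(next child type B) = 1/2.
Weighted sum = 1/2.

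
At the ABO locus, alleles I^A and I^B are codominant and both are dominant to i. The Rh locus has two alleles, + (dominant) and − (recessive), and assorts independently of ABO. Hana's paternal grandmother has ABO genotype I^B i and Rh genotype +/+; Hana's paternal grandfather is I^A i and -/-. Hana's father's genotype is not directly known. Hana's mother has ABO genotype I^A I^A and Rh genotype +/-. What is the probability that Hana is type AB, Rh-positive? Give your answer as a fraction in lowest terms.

Hana's father's ABO genotype from I^B i × I^A i: 1/4 I^A I^B, 1/4 I^A i, 1/4 I^B i, 1/4 i i.
Crossing each possibility with the mother I^A I^A and summing P(type AB): 1/4·1/2 + 1/4·0 + 1/4·1/2 + 1/4·0 = 1/4.
Similarly for Rh via the father's Rh distribution: P(Rh+) = 3/4.
Independent loci: 1/4 × 3/4 = 3/16.

3/16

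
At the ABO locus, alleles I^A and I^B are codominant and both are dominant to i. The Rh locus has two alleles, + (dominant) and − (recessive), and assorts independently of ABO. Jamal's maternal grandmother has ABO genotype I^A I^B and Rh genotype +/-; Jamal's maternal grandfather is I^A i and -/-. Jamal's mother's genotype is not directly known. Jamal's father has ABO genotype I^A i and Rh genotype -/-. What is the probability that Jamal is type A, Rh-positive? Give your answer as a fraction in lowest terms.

5/32

Jamal's mother's ABO genotype from I^A I^B × I^A i: 1/4 I^A I^A, 1/4 I^A I^B, 1/4 I^A i, 1/4 I^B i.
Crossing each possibility with the father I^A i and summing P(type A): 1/4·1 + 1/4·1/2 + 1/4·3/4 + 1/4·1/4 = 5/8.
Similarly for Rh via the mother's Rh distribution: P(Rh+) = 1/4.
Independent loci: 5/8 × 1/4 = 5/32.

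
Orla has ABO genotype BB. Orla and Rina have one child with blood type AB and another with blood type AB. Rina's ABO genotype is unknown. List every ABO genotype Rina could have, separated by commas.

For each candidate genotype of Rina, check whether crossing it with BB can produce every observed child phenotype.
  AA → possible child types {AB} ✓
  AB → possible child types {B, AB} ✓
  AO → possible child types {B, AB} ✓
  BB → possible child types {B} ✗
  BO → possible child types {B} ✗
  OO → possible child types {B} ✗

AA, AB, AO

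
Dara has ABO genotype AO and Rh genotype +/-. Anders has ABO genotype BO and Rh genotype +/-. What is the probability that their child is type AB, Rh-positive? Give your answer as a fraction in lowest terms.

3/16

ABO cross AO × BO → offspring phenotypes: 1/4 O, 1/4 A, 1/4 B, 1/4 AB.
Rh cross +/- × +/- → 3/4 Rh+, 1/4 Rh-.
Independent loci: P(type AB, Rh-positive) = 1/4 × 3/4 = 3/16.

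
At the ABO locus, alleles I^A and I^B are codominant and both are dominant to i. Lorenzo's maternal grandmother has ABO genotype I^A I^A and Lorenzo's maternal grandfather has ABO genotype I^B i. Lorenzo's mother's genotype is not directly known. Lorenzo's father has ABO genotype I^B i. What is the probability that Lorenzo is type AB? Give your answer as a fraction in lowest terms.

Lorenzo's mother's ABO genotype from I^A I^A × I^B i: 1/2 I^A I^B, 1/2 I^A i.
Crossing each possibility with the father I^B i and summing P(type AB): 1/2·1/4 + 1/2·1/4 = 1/4.

1/4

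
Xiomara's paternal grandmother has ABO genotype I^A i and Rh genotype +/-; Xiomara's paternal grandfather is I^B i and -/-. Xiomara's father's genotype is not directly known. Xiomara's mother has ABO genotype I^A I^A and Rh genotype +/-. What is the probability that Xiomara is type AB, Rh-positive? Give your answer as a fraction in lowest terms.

5/32

Xiomara's father's ABO genotype from I^A i × I^B i: 1/4 I^A I^B, 1/4 I^A i, 1/4 I^B i, 1/4 i i.
Crossing each possibility with the mother I^A I^A and summing P(type AB): 1/4·1/2 + 1/4·0 + 1/4·1/2 + 1/4·0 = 1/4.
Similarly for Rh via the father's Rh distribution: P(Rh+) = 5/8.
Independent loci: 1/4 × 5/8 = 5/32.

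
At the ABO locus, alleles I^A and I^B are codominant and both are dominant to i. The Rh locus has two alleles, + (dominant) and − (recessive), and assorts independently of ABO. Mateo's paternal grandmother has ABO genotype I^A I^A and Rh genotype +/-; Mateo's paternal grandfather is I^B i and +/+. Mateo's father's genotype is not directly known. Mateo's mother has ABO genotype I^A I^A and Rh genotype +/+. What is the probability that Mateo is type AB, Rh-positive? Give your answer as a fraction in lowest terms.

1/4

Mateo's father's ABO genotype from I^A I^A × I^B i: 1/2 I^A I^B, 1/2 I^A i.
Crossing each possibility with the mother I^A I^A and summing P(type AB): 1/2·1/2 + 1/2·0 = 1/4.
Similarly for Rh via the father's Rh distribution: P(Rh+) = 1.
Independent loci: 1/4 × 1 = 1/4.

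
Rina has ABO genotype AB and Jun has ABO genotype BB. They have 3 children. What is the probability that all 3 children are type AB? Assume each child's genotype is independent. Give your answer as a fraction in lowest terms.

1/8

ABO cross AB × BB → 1/2 B, 1/2 AB.
So P(type AB) = 1/2 per child.
All 3 independent: (1/2)^3 = 1/8.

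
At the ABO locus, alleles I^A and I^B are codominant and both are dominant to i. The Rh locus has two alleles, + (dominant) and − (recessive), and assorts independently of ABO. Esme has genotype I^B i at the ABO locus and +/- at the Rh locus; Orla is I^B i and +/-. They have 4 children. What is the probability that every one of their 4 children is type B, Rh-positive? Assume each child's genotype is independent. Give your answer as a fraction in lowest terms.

6561/65536

ABO cross I^B i × I^B i → 1/4 O, 3/4 B.
Rh cross +/- × +/- → 3/4 Rh+, 1/4 Rh-; so P(type B, Rh-positive) = 3/4 × 3/4 = 9/16 per child.
All 4 independent: (9/16)^4 = 6561/65536.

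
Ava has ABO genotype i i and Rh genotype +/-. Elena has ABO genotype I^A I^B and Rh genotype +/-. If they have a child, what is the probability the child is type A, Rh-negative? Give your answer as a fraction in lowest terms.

ABO cross i i × I^A I^B → offspring phenotypes: 1/2 A, 1/2 B.
Rh cross +/- × +/- → 3/4 Rh+, 1/4 Rh-.
Independent loci: P(type A, Rh-negative) = 1/2 × 1/4 = 1/8.

1/8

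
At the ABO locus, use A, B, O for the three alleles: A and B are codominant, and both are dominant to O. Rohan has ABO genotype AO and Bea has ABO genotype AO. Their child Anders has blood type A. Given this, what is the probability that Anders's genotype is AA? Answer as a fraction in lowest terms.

Cross AO × AO → 1/4 AA, 1/2 AO, 1/4 OO.
Type-A genotypes among offspring: AA (1/4), AO (1/2); total 3/4.
P(AA | type A) = (1/4) / (3/4) = 1/3.

1/3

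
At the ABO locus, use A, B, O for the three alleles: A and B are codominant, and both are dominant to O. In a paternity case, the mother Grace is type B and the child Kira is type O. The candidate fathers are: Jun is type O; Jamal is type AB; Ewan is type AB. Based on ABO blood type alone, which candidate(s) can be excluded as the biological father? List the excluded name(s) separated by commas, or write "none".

Jamal, Ewan

A candidate is excluded only if no genotype consistent with his phenotype could produce a type O child with a type B mother.
Jamal (type AB): no genotype consistent with that phenotype can produce a type-O child with a type-B mother.
Ewan (type AB): no genotype consistent with that phenotype can produce a type-O child with a type-B mother.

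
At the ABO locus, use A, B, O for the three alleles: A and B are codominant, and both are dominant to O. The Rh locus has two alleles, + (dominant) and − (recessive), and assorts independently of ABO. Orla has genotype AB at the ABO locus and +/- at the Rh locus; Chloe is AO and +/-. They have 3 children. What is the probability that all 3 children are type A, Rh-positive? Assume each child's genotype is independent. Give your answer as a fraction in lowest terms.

ABO cross AB × AO → 1/2 A, 1/4 B, 1/4 AB.
Rh cross +/- × +/- → 3/4 Rh+, 1/4 Rh-; so P(type A, Rh-positive) = 1/2 × 3/4 = 3/8 per child.
All 3 independent: (3/8)^3 = 27/512.

27/512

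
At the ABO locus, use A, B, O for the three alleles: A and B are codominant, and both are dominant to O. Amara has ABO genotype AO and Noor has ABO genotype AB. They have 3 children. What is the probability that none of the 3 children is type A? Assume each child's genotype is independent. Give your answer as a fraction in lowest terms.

ABO cross AO × AB → 1/2 A, 1/4 B, 1/4 AB.
So P(type A) = 1/2 per child.
P(not type A) = 1/2 for one child; (1/2)^3 = 1/8.

1/8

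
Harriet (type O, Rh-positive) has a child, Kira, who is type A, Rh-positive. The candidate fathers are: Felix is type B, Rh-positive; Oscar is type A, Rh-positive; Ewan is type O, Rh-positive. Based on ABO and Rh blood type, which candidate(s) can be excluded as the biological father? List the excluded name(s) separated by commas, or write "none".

Felix, Ewan

A candidate is excluded only if no genotype consistent with his phenotype could produce a type A, Rh-positive child with a type O, Rh-positive mother.
Felix (type B, Rh+): no genotype consistent with that phenotype can produce a type-A Rh+ child with a type-O mother.
Ewan (type O, Rh+): no genotype consistent with that phenotype can produce a type-A Rh+ child with a type-O mother.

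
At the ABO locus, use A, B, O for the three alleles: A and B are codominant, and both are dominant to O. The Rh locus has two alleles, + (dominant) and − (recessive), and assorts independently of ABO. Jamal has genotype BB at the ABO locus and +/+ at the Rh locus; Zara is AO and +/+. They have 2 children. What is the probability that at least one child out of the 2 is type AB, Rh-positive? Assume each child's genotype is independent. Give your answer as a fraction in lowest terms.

ABO cross BB × AO → 1/2 B, 1/2 AB.
Rh cross +/+ × +/+ → 1 Rh+; so P(type AB, Rh-positive) = 1/2 × 1 = 1/2 per child.
P(none) = (1/2)^2 = 1/4; P(at least one) = 1 − 1/4 = 3/4.

3/4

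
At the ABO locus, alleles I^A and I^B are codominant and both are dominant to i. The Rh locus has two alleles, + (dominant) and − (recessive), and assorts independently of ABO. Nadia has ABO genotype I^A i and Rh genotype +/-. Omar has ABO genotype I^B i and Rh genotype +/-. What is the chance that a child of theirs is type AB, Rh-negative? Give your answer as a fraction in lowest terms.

ABO cross I^A i × I^B i → offspring phenotypes: 1/4 O, 1/4 A, 1/4 B, 1/4 AB.
Rh cross +/- × +/- → 3/4 Rh+, 1/4 Rh-.
Independent loci: P(type AB, Rh-negative) = 1/4 × 1/4 = 1/16.

1/16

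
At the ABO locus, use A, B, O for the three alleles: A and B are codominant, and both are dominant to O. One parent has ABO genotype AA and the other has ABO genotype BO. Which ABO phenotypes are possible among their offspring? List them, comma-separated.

A, AB

Gametes from AA × BO give offspring ABO genotypes AB, AO, i.e. phenotypes A, AB.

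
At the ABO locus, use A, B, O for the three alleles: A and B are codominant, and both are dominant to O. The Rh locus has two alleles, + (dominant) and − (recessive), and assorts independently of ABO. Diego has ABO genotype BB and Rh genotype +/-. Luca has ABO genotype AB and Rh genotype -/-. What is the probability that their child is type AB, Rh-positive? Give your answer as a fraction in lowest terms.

ABO cross BB × AB → offspring phenotypes: 1/2 B, 1/2 AB.
Rh cross +/- × -/- → 1/2 Rh+, 1/2 Rh-.
Independent loci: P(type AB, Rh-positive) = 1/2 × 1/2 = 1/4.

1/4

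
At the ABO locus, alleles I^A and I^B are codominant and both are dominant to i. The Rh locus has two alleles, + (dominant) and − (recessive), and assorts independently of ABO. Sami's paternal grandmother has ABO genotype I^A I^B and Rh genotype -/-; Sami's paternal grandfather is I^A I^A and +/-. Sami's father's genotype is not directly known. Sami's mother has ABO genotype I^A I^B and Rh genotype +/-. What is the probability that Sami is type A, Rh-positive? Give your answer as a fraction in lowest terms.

15/64

Sami's father's ABO genotype from I^A I^B × I^A I^A: 1/2 I^A I^A, 1/2 I^A I^B.
Crossing each possibility with the mother I^A I^B and summing P(type A): 1/2·1/2 + 1/2·1/4 = 3/8.
Similarly for Rh via the father's Rh distribution: P(Rh+) = 5/8.
Independent loci: 3/8 × 5/8 = 15/64.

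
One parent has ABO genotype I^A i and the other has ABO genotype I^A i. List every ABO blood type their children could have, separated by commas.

Gametes from I^A i × I^A i give offspring ABO genotypes I^A I^A, I^A i, i i, i.e. phenotypes O, A.

O, A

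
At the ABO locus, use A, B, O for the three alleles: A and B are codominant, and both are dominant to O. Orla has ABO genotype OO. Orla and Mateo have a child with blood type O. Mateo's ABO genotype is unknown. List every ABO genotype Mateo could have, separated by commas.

For each candidate genotype of Mateo, check whether crossing it with OO can produce every observed child phenotype.
  AA → possible child types {A} ✗
  AB → possible child types {A, B} ✗
  AO → possible child types {O, A} ✓
  BB → possible child types {B} ✗
  BO → possible child types {O, B} ✓
  OO → possible child types {O} ✓

AO, BO, OO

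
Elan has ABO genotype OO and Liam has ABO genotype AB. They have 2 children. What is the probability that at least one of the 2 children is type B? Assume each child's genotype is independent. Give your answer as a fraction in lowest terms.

ABO cross OO × AB → 1/2 A, 1/2 B.
So P(type B) = 1/2 per child.
P(none) = (1/2)^2 = 1/4; P(at least one) = 1 − 1/4 = 3/4.

3/4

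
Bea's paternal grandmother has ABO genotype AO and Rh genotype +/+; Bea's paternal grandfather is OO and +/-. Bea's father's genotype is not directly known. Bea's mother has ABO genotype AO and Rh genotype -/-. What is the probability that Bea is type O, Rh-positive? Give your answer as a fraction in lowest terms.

Bea's father's ABO genotype from AO × OO: 1/2 AO, 1/2 OO.
Crossing each possibility with the mother AO and summing P(type O): 1/2·1/4 + 1/2·1/2 = 3/8.
Similarly for Rh via the father's Rh distribution: P(Rh+) = 3/4.
Independent loci: 3/8 × 3/4 = 9/32.

9/32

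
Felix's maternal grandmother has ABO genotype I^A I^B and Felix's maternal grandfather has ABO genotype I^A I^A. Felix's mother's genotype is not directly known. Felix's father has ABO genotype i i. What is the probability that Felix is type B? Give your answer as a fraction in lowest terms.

1/4

Felix's mother's ABO genotype from I^A I^B × I^A I^A: 1/2 I^A I^A, 1/2 I^A I^B.
Crossing each possibility with the father i i and summing P(type B): 1/2·0 + 1/2·1/2 = 1/4.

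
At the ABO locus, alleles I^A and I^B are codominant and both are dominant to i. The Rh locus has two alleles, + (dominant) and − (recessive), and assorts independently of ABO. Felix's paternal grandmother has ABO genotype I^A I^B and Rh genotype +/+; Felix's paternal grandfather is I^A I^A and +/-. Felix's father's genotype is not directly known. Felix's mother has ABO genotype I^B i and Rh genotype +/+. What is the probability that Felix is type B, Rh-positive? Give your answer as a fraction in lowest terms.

1/4

Felix's father's ABO genotype from I^A I^B × I^A I^A: 1/2 I^A I^A, 1/2 I^A I^B.
Crossing each possibility with the mother I^B i and summing P(type B): 1/2·0 + 1/2·1/2 = 1/4.
Similarly for Rh via the father's Rh distribution: P(Rh+) = 1.
Independent loci: 1/4 × 1 = 1/4.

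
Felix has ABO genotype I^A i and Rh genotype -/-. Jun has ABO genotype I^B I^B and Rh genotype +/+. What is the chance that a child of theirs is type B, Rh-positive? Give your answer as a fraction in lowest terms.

ABO cross I^A i × I^B I^B → offspring phenotypes: 1/2 B, 1/2 AB.
Rh cross -/- × +/+ → 1 Rh+.
Independent loci: P(type B, Rh-positive) = 1/2 × 1 = 1/2.

1/2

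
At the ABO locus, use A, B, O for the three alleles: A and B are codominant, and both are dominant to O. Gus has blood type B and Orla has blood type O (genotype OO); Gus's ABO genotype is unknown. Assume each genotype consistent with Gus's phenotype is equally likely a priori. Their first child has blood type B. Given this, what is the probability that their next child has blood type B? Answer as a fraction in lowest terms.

Possible genotypes: Gus ∈ {BB, BO}; Orla ∈ {OO}.
Weight each parental genotype pair by prior × P(type-B child):
  BB × OO: posterior weight 2/3; P(next child type B) = 1.
  BO × OO: posterior weight 1/3; P(next child type B) = 1/2.
Weighted sum = 5/6.

5/6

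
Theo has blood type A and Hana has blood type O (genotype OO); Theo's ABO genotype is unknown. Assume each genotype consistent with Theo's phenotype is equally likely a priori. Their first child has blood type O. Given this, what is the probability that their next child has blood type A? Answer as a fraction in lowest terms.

1/2

Possible genotypes: Theo ∈ {AA, AO}; Hana ∈ {OO}.
Weight each parental genotype pair by prior × P(type-O child):
  AO × OO: posterior weight 1; P(next child type A) = 1/2.
Weighted sum = 1/2.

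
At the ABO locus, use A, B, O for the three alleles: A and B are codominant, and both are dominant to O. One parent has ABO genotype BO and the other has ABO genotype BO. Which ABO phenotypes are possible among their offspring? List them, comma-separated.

Gametes from BO × BO give offspring ABO genotypes BB, BO, OO, i.e. phenotypes O, B.

O, B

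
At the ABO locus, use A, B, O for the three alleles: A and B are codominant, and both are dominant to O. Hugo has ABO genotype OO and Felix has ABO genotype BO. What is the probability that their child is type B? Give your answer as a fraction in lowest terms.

ABO cross OO × BO → offspring phenotypes: 1/2 O, 1/2 B.
So P(type B) = 1/2.

1/2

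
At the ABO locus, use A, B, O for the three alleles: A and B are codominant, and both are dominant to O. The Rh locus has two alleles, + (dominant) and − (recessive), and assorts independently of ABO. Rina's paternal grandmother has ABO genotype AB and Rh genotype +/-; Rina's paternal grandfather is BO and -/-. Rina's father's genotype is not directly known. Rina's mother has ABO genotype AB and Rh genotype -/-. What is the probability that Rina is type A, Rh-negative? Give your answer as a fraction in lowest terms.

Rina's father's ABO genotype from AB × BO: 1/4 AB, 1/4 AO, 1/4 BB, 1/4 BO.
Crossing each possibility with the mother AB and summing P(type A): 1/4·1/4 + 1/4·1/2 + 1/4·0 + 1/4·1/4 = 1/4.
Similarly for Rh via the father's Rh distribution: P(Rh-) = 3/4.
Independent loci: 1/4 × 3/4 = 3/16.

3/16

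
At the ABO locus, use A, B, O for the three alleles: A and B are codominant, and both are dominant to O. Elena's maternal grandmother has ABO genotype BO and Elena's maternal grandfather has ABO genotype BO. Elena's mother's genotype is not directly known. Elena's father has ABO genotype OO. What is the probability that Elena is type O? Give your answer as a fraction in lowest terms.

Elena's mother's ABO genotype from BO × BO: 1/4 BB, 1/2 BO, 1/4 OO.
Crossing each possibility with the father OO and summing P(type O): 1/4·0 + 1/2·1/2 + 1/4·1 = 1/2.

1/2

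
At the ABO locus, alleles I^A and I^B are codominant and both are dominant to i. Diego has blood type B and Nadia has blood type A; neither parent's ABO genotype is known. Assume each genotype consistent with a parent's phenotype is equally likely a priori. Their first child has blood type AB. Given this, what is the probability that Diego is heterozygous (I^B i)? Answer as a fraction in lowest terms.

1/3

Possible genotypes: Diego ∈ {I^B I^B, I^B i}; Nadia ∈ {I^A I^A, I^A i}.
Weight each parental genotype pair by prior × P(type-AB child):
  I^B I^B × I^A I^A: posterior weight 4/9.
  I^B I^B × I^A i: posterior weight 2/9.
  I^B i × I^A I^A: posterior weight 2/9.
  I^B i × I^A i: posterior weight 1/9.
Sum the posterior weight over pairs where Diego is I^B i: 1/3.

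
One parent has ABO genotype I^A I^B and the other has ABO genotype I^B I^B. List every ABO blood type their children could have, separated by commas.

Gametes from I^A I^B × I^B I^B give offspring ABO genotypes I^A I^B, I^B I^B, i.e. phenotypes B, AB.

B, AB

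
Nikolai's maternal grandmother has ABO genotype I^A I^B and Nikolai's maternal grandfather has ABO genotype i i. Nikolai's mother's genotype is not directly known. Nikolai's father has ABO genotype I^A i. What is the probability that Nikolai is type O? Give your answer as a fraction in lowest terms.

Nikolai's mother's ABO genotype from I^A I^B × i i: 1/2 I^A i, 1/2 I^B i.
Crossing each possibility with the father I^A i and summing P(type O): 1/2·1/4 + 1/2·1/4 = 1/4.

1/4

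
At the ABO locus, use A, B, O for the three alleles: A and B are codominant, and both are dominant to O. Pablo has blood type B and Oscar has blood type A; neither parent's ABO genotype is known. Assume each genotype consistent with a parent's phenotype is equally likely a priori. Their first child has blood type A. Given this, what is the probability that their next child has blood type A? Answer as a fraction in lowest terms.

Possible genotypes: Pablo ∈ {BB, BO}; Oscar ∈ {AA, AO}.
Weight each parental genotype pair by prior × P(type-A child):
  BO × AA: posterior weight 2/3; P(next child type A) = 1/2.
  BO × AO: posterior weight 1/3; P(next child type A) = 1/4.
Weighted sum = 5/12.

5/12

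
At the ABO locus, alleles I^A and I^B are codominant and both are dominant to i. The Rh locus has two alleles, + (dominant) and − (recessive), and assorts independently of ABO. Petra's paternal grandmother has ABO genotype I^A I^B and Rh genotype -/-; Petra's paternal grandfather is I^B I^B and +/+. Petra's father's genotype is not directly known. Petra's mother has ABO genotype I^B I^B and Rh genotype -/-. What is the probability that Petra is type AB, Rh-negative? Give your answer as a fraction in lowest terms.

Petra's father's ABO genotype from I^A I^B × I^B I^B: 1/2 I^A I^B, 1/2 I^B I^B.
Crossing each possibility with the mother I^B I^B and summing P(type AB): 1/2·1/2 + 1/2·0 = 1/4.
Similarly for Rh via the father's Rh distribution: P(Rh-) = 1/2.
Independent loci: 1/4 × 1/2 = 1/8.

1/8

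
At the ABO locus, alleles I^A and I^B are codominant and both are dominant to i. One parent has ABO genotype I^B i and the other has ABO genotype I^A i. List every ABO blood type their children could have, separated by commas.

Gametes from I^B i × I^A i give offspring ABO genotypes I^A I^B, I^A i, I^B i, i i, i.e. phenotypes O, A, B, AB.

O, A, B, AB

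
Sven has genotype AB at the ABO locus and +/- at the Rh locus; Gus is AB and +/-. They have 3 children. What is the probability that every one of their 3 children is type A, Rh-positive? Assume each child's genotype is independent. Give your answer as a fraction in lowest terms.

27/4096

ABO cross AB × AB → 1/4 A, 1/4 B, 1/2 AB.
Rh cross +/- × +/- → 3/4 Rh+, 1/4 Rh-; so P(type A, Rh-positive) = 1/4 × 3/4 = 3/16 per child.
All 3 independent: (3/16)^3 = 27/4096.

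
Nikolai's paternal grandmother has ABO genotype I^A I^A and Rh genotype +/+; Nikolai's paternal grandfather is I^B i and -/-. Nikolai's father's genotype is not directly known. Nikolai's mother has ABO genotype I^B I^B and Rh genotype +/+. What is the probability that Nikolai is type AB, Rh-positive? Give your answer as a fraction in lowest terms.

1/2

Nikolai's father's ABO genotype from I^A I^A × I^B i: 1/2 I^A I^B, 1/2 I^A i.
Crossing each possibility with the mother I^B I^B and summing P(type AB): 1/2·1/2 + 1/2·1/2 = 1/2.
Similarly for Rh via the father's Rh distribution: P(Rh+) = 1.
Independent loci: 1/2 × 1 = 1/2.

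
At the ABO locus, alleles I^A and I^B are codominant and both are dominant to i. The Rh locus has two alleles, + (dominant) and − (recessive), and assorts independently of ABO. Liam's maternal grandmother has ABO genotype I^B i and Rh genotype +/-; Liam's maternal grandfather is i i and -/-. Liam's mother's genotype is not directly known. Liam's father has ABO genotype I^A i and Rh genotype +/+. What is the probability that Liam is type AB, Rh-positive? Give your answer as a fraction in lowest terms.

Liam's mother's ABO genotype from I^B i × i i: 1/2 I^B i, 1/2 i i.
Crossing each possibility with the father I^A i and summing P(type AB): 1/2·1/4 + 1/2·0 = 1/8.
Similarly for Rh via the mother's Rh distribution: P(Rh+) = 1.
Independent loci: 1/8 × 1 = 1/8.

1/8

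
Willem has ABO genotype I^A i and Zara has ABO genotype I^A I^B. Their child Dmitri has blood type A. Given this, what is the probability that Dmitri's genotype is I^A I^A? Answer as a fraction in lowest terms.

1/2

Cross I^A i × I^A I^B → 1/4 I^A I^A, 1/4 I^A I^B, 1/4 I^A i, 1/4 I^B i.
Type-A genotypes among offspring: I^A I^A (1/4), I^A i (1/4); total 1/2.
P(I^A I^A | type A) = (1/4) / (1/2) = 1/2.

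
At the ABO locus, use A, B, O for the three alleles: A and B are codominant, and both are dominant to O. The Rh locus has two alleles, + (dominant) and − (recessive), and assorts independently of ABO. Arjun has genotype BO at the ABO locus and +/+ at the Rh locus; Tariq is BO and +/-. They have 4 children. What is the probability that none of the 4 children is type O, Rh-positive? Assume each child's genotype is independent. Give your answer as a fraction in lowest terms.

ABO cross BO × BO → 1/4 O, 3/4 B.
Rh cross +/+ × +/- → 1 Rh+; so P(type O, Rh-positive) = 1/4 × 1 = 1/4 per child.
P(not type O, Rh-positive) = 3/4 for one child; (3/4)^4 = 81/256.

81/256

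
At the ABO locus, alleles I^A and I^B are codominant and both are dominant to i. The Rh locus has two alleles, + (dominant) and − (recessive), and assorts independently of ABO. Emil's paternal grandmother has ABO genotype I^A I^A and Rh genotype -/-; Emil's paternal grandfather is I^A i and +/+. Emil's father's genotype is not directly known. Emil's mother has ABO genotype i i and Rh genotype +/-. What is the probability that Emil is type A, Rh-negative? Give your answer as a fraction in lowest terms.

Emil's father's ABO genotype from I^A I^A × I^A i: 1/2 I^A I^A, 1/2 I^A i.
Crossing each possibility with the mother i i and summing P(type A): 1/2·1 + 1/2·1/2 = 3/4.
Similarly for Rh via the father's Rh distribution: P(Rh-) = 1/4.
Independent loci: 3/4 × 1/4 = 3/16.

3/16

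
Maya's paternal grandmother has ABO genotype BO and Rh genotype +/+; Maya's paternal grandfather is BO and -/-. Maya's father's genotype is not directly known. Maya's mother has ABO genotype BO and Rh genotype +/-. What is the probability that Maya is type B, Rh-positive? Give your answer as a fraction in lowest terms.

9/16

Maya's father's ABO genotype from BO × BO: 1/4 BB, 1/2 BO, 1/4 OO.
Crossing each possibility with the mother BO and summing P(type B): 1/4·1 + 1/2·3/4 + 1/4·1/2 = 3/4.
Similarly for Rh via the father's Rh distribution: P(Rh+) = 3/4.
Independent loci: 3/4 × 3/4 = 9/16.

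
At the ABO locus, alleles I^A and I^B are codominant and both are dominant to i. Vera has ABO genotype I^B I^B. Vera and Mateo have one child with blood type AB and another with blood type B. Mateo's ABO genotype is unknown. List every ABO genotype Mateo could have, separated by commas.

For each candidate genotype of Mateo, check whether crossing it with I^B I^B can produce every observed child phenotype.
  I^A I^A → possible child types {AB} ✗
  I^A I^B → possible child types {B, AB} ✓
  I^A i → possible child types {B, AB} ✓
  I^B I^B → possible child types {B} ✗
  I^B i → possible child types {B} ✗
  i i → possible child types {B} ✗

I^A I^B, I^A i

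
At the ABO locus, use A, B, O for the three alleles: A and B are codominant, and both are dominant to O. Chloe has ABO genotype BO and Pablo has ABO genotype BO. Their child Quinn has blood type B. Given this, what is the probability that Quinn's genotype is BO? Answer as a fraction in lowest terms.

2/3

Cross BO × BO → 1/4 BB, 1/2 BO, 1/4 OO.
Type-B genotypes among offspring: BB (1/4), BO (1/2); total 3/4.
P(BO | type B) = (1/2) / (3/4) = 2/3.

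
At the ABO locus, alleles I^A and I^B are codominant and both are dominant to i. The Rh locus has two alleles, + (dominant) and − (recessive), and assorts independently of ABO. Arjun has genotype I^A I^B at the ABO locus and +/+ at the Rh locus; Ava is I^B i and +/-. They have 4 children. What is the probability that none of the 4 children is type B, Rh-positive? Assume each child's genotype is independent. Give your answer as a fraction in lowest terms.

ABO cross I^A I^B × I^B i → 1/4 A, 1/2 B, 1/4 AB.
Rh cross +/+ × +/- → 1 Rh+; so P(type B, Rh-positive) = 1/2 × 1 = 1/2 per child.
P(not type B, Rh-positive) = 1/2 for one child; (1/2)^4 = 1/16.

1/16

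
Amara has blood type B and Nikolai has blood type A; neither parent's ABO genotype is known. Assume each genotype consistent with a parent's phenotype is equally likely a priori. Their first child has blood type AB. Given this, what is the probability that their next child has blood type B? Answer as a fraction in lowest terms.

Possible genotypes: Amara ∈ {I^B I^B, I^B i}; Nikolai ∈ {I^A I^A, I^A i}.
Weight each parental genotype pair by prior × P(type-AB child):
  I^B I^B × I^A I^A: posterior weight 4/9; P(next child type B) = 0.
  I^B I^B × I^A i: posterior weight 2/9; P(next child type B) = 1/2.
  I^B i × I^A I^A: posterior weight 2/9; P(next child type B) = 0.
  I^B i × I^A i: posterior weight 1/9; P(next child type B) = 1/4.
Weighted sum = 5/36.

5/36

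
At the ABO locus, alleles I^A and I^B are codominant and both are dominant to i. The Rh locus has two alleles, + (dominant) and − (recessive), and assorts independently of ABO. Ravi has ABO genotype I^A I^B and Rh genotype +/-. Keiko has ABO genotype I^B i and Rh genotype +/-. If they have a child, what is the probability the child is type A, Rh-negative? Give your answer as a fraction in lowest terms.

1/16

ABO cross I^A I^B × I^B i → offspring phenotypes: 1/4 A, 1/2 B, 1/4 AB.
Rh cross +/- × +/- → 3/4 Rh+, 1/4 Rh-.
Independent loci: P(type A, Rh-negative) = 1/4 × 1/4 = 1/16.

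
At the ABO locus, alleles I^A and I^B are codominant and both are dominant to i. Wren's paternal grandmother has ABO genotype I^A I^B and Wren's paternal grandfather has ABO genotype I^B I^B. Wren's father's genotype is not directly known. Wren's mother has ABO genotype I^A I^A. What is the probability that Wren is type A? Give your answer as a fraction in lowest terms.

1/4

Wren's father's ABO genotype from I^A I^B × I^B I^B: 1/2 I^A I^B, 1/2 I^B I^B.
Crossing each possibility with the mother I^A I^A and summing P(type A): 1/2·1/2 + 1/2·0 = 1/4.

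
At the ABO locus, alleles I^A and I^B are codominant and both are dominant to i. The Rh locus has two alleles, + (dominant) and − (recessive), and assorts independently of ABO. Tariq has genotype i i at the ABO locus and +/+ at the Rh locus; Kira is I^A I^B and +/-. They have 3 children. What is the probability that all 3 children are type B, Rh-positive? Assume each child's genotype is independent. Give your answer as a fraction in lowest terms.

ABO cross i i × I^A I^B → 1/2 A, 1/2 B.
Rh cross +/+ × +/- → 1 Rh+; so P(type B, Rh-positive) = 1/2 × 1 = 1/2 per child.
All 3 independent: (1/2)^3 = 1/8.

1/8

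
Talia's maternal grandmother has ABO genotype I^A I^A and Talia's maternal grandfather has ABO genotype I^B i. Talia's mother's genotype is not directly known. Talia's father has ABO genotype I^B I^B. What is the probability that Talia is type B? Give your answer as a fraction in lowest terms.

Talia's mother's ABO genotype from I^A I^A × I^B i: 1/2 I^A I^B, 1/2 I^A i.
Crossing each possibility with the father I^B I^B and summing P(type B): 1/2·1/2 + 1/2·1/2 = 1/2.

1/2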